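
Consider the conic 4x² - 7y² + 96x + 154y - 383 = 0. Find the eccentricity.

Group: 4(x² + 24x) -7(y² - 22y) = 383
Completing the square gives 4(x + 12)² -7(y - 11)² = 383 + 576 - 847 = 112.
Divide by 112: (x + 12)²/28 - (y - 11)²/16 = 1
Hyperbola, center (-12, 11), transverse axis horizontal; a² = 28, b² = 16.
c² = a² + b² = 44, so c = 2√11.
e = c/a = 2√11/2√7 = √77/7.

e = √77/7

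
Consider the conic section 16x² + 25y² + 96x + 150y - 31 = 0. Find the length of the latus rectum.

32/5

Collect terms: 16(x² + 6x) + 25(y² + 6y) = 31
Complete the square: 16(x + 3)² + 25(y + 3)² = 31 + 144 + 225 = 400
Dividing both sides by 400: (x + 3)²/25 + (y + 3)²/16 = 1
Ellipse, center (-3, -3), major axis horizontal; a² = 25, b² = 16.
Latus rectum length = 2b²/a = 2·16/5 = 32/5.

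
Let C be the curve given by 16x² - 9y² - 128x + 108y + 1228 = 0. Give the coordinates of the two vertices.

(4, -6) and (4, 18)

Rearranging, 16(x² - 8x) -9(y² - 12y) = -1228.
Completing the square gives 16(x - 4)² -9(y - 6)² = -1228 + 256 - 324 = -1296.
Divide by -1296: (y - 6)²/144 - (x - 4)²/81 = 1
Hyperbola, center (4, 6), transverse axis vertical; a² = 144, b² = 81.
a = 12. Vertices at (h, k ± a).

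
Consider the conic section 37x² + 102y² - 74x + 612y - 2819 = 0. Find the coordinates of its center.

(1, -3)

Rearranging, 37(x² - 2x) + 102(y² + 6y) = 2819.
37(x - 1)² + 102(y + 3)² = 2819 + 37 + 918 = 3774
Divide by 3774: (x - 1)²/102 + (y + 3)²/37 = 1
Ellipse with center (1, -3).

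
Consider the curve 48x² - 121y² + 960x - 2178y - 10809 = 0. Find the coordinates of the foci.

Group: 48(x² + 20x) -121(y² + 18y) = 10809
Complete the square in x and y: 48(x + 10)² -121(y + 9)² = 10809 + 4800 - 9801 = 5808
Divide through by 5808 to get (x + 10)²/121 - (y + 9)²/48 = 1.
Hyperbola, center (-10, -9), transverse axis horizontal; a² = 121, b² = 48.
c² = a² + b² = 121 + 48 = 169, so c = 13.
Foci lie on the horizontal axis through the center: (h ± c, k).

(-23, -9) and (3, -9)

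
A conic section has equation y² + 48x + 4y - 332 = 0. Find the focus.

(-5, -2)

Only y is squared. Complete the square in y: (y + 2)² = -48(x - 7).
Vertex (7, -2); 4p = -48 so p = -12. Opens left.
Focus is p units from the vertex along the axis: (h + p, k).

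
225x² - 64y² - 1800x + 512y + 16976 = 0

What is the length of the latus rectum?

128/15

225(x² - 8x) -64(y² - 8y) = -16976
225(x - 4)² -64(y - 4)² = -16976 + 3600 - 1024 = -14400
Dividing both sides by -14400: (y - 4)²/225 - (x - 4)²/64 = 1
Hyperbola, center (4, 4), transverse axis vertical; a² = 225, b² = 64.
Latus rectum length = 2b²/a = 2·64/15 = 128/15.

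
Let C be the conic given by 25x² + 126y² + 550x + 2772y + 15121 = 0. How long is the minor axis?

10

Group the x- and y-terms: 25(x² + 22x) + 126(y² + 22y) = -15121
Complete the square in x and y: 25(x + 11)² + 126(y + 11)² = -15121 + 3025 + 15246 = 3150
Divide through by 3150 to get (x + 11)²/126 + (y + 11)²/25 = 1.
Ellipse, center (-11, -11), major axis horizontal; a² = 126, b² = 25.
b² = 25 so b = 5; the minor axis has length 2b = 10.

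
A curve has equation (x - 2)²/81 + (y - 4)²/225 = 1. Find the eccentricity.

e = 4/5

Center (2, 4). The larger denominator 225 sits under the y-term, so the major axis is vertical; a² = 225, b² = 81.
c² = a² - b² = 144, so c = 12.
e = c/a = 12/15 = 4/5.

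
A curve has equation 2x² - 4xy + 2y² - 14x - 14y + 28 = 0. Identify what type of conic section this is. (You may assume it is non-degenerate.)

parabola

A = 2, B = -4, C = 2.
Discriminant B² − 4AC = (-4)² − 4·2·2 = 0.
B² − 4AC = 0 ⇒ parabola.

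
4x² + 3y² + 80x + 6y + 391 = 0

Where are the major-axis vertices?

(-10, -3) and (-10, 1)

4(x² + 20x) + 3(y² + 2y) = -391
Completing the square gives 4(x + 10)² + 3(y + 1)² = -391 + 400 + 3 = 12.
Divide through by 12 to get (x + 10)²/3 + (y + 1)²/4 = 1.
Ellipse, center (-10, -1), major axis vertical; a² = 4, b² = 3.
a = 2. Vertices at (h, k ± a).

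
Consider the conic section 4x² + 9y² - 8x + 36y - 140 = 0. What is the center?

Group the x- and y-terms: 4(x² - 2x) + 9(y² + 4y) = 140
Complete the square in x and y: 4(x - 1)² + 9(y + 2)² = 140 + 4 + 36 = 180
Dividing both sides by 180: (x - 1)²/45 + (y + 2)²/20 = 1
Ellipse with center (1, -2).

(1, -2)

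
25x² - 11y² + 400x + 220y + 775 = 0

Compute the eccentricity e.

Group the x- and y-terms: 25(x² + 16x) -11(y² - 20y) = -775
Complete the square in x and y: 25(x + 8)² -11(y - 10)² = -775 + 1600 - 1100 = -275
Divide by -275: (y - 10)²/25 - (x + 8)²/11 = 1
Hyperbola, center (-8, 10), transverse axis vertical; a² = 25, b² = 11.
c² = a² + b² = 36, so c = 6.
e = c/a = 6/5.

e = 6/5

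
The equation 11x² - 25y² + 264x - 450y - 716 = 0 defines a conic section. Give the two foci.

Group the x- and y-terms: 11(x² + 24x) -25(y² + 18y) = 716
Complete the square in x and y: 11(x + 12)² -25(y + 9)² = 716 + 1584 - 2025 = 275
Dividing both sides by 275: (x + 12)²/25 - (y + 9)²/11 = 1
Hyperbola, center (-12, -9), transverse axis horizontal; a² = 25, b² = 11.
c² = a² + b² = 25 + 11 = 36, so c = 6.
Foci lie on the horizontal axis through the center: (h ± c, k).

(-18, -9) and (-6, -9)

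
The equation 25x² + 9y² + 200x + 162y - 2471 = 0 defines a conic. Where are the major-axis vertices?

25(x² + 8x) + 9(y² + 18y) = 2471
Complete the square: 25(x + 4)² + 9(y + 9)² = 2471 + 400 + 729 = 3600
Divide through by 3600 to get (x + 4)²/144 + (y + 9)²/400 = 1.
Ellipse, center (-4, -9), major axis vertical; a² = 400, b² = 144.
a = 20. Vertices at (h, k ± a).

(-4, -29) and (-4, 11)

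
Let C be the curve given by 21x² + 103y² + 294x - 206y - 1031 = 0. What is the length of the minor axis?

2√21

Group: 21(x² + 14x) + 103(y² - 2y) = 1031
21(x + 7)² + 103(y - 1)² = 1031 + 1029 + 103 = 2163
Divide by 2163: (x + 7)²/103 + (y - 1)²/21 = 1
Ellipse, center (-7, 1), major axis horizontal; a² = 103, b² = 21.
b² = 21 so b = √21; the minor axis has length 2b = 2√21.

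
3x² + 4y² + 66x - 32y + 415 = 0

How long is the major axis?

4

3(x² + 22x) + 4(y² - 8y) = -415
Complete the square: 3(x + 11)² + 4(y - 4)² = -415 + 363 + 64 = 12
Dividing both sides by 12: (x + 11)²/4 + (y - 4)²/3 = 1
Ellipse, center (-11, 4), major axis horizontal; a² = 4, b² = 3.
a² = 4 so a = 2; the major axis has length 2a = 4.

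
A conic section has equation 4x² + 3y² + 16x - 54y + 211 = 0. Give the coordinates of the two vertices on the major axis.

4(x² + 4x) + 3(y² - 18y) = -211
Complete the square in x and y: 4(x + 2)² + 3(y - 9)² = -211 + 16 + 243 = 48
Divide by 48: (x + 2)²/12 + (y - 9)²/16 = 1
Ellipse, center (-2, 9), major axis vertical; a² = 16, b² = 12.
a = 4. Vertices at (h, k ± a).

(-2, 5) and (-2, 13)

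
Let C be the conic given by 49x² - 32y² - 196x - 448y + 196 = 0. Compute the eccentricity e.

Collect terms: 49(x² - 4x) -32(y² + 14y) = -196
49(x - 2)² -32(y + 7)² = -196 + 196 - 1568 = -1568
Divide by -1568: (y + 7)²/49 - (x - 2)²/32 = 1
Hyperbola, center (2, -7), transverse axis vertical; a² = 49, b² = 32.
c² = a² + b² = 81, so c = 9.
e = c/a = 9/7.

e = 9/7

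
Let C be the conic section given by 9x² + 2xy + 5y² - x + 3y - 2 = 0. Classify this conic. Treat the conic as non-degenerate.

A = 9, B = 2, C = 5.
Discriminant B² − 4AC = 2² − 4·9·5 = -176.
B² − 4AC < 0 ⇒ ellipse.

ellipse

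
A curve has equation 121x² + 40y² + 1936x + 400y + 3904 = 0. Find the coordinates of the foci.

(-8, -14) and (-8, 4)

Group: 121(x² + 16x) + 40(y² + 10y) = -3904
Complete the square in x and y: 121(x + 8)² + 40(y + 5)² = -3904 + 7744 + 1000 = 4840
Dividing both sides by 4840: (x + 8)²/40 + (y + 5)²/121 = 1
Ellipse, center (-8, -5), major axis vertical; a² = 121, b² = 40.
c² = a² - b² = 121 - 40 = 81, so c = 9.
Foci lie on the vertical axis through the center: (h, k ± c).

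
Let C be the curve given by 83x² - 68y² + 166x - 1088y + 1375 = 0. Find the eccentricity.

Group the x- and y-terms: 83(x² + 2x) -68(y² + 16y) = -1375
Complete the square: 83(x + 1)² -68(y + 8)² = -1375 + 83 - 4352 = -5644
Dividing both sides by -5644: (y + 8)²/83 - (x + 1)²/68 = 1
Hyperbola, center (-1, -8), transverse axis vertical; a² = 83, b² = 68.
c² = a² + b² = 151, so c = √151.
e = c/a = √151/√83 = √12533/83.

e = √12533/83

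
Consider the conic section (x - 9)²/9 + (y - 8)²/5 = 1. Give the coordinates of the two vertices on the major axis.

Center (9, 8). The larger denominator 9 sits under the x-term, so the major axis is horizontal; a² = 9, b² = 5.
a = 3. Vertices at (h ± a, k).

(6, 8) and (12, 8)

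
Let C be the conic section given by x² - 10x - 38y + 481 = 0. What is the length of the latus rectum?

38

Only x is squared. Complete the square in x: (x - 5)² = 38(y - 12).
Vertex (5, 12); 4p = 38 so p = 19/2. Opens up.
Latus rectum length = |4p| = 38.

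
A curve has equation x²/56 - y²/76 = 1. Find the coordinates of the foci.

(0 - 2√33, 0) and (0 + 2√33, 0)

Center (0, 0). The positive term is the x-term, so the transverse axis is horizontal; a² = 56, b² = 76.
c² = a² + b² = 56 + 76 = 132, so c = 2√33.
Foci lie on the horizontal axis through the center: (h ± c, k).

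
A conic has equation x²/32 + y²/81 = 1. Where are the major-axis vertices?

(0, -9) and (0, 9)

Center (0, 0). The larger denominator 81 sits under the y-term, so the major axis is vertical; a² = 81, b² = 32.
a = 9. Vertices at (h, k ± a).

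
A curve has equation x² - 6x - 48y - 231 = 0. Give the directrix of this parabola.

y = -17

Only x is squared. Complete the square in x: (x - 3)² = 48(y + 5).
Vertex (3, -5); 4p = 48 so p = 12. Opens up.
Directrix is the horizontal line y = k − p = -5 − (12) = -17.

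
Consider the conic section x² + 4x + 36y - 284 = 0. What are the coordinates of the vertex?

Only x is squared. Complete the square in x: (x + 2)² = -36(y - 8).
Vertex (-2, 8); 4p = -36 so p = -9. Opens down.

(-2, 8)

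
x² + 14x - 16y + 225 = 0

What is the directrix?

Only x is squared. Complete the square in x: (x + 7)² = 16(y - 11).
Vertex (-7, 11); 4p = 16 so p = 4. Opens up.
Directrix is the horizontal line y = k − p = 11 − (4) = 7.

y = 7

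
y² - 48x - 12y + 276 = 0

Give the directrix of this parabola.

x = -7

Only y is squared. Complete the square in y: (y - 6)² = 48(x - 5).
Vertex (5, 6); 4p = 48 so p = 12. Opens right.
Directrix is the vertical line x = h − p = 5 − (12) = -7.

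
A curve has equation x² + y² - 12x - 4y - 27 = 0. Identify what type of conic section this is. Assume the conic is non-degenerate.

No xy term. Coefficients of x² and y² are A = 1, C = 1.
A = C (same sign) ⇒ circle.

circle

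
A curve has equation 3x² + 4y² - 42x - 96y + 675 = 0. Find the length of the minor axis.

4√3

Group the x- and y-terms: 3(x² - 14x) + 4(y² - 24y) = -675
Complete the square in x and y: 3(x - 7)² + 4(y - 12)² = -675 + 147 + 576 = 48
Dividing both sides by 48: (x - 7)²/16 + (y - 12)²/12 = 1
Ellipse, center (7, 12), major axis horizontal; a² = 16, b² = 12.
b² = 12 so b = 2√3; the minor axis has length 2b = 4√3.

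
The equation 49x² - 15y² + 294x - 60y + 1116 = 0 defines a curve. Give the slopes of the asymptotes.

Rearranging, 49(x² + 6x) -15(y² + 4y) = -1116.
Complete the square: 49(x + 3)² -15(y + 2)² = -1116 + 441 - 60 = -735
Divide by -735: (y + 2)²/49 - (x + 3)²/15 = 1
Hyperbola, center (-3, -2), transverse axis vertical; a² = 49, b² = 15.
For a vertical hyperbola the asymptotes have slope ±a/b.
Here that is ±7/√15 = ±7√15/15.

7√15/15 and -7√15/15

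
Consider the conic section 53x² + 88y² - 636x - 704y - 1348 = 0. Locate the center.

Group: 53(x² - 12x) + 88(y² - 8y) = 1348
Complete the square in x and y: 53(x - 6)² + 88(y - 4)² = 1348 + 1908 + 1408 = 4664
Divide through by 4664 to get (x - 6)²/88 + (y - 4)²/53 = 1.
Ellipse with center (6, 4).

(6, 4)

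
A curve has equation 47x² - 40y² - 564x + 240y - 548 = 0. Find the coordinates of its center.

(6, 3)

Group: 47(x² - 12x) -40(y² - 6y) = 548
47(x - 6)² -40(y - 3)² = 548 + 1692 - 360 = 1880
Dividing both sides by 1880: (x - 6)²/40 - (y - 3)²/47 = 1
Hyperbola with center (6, 3).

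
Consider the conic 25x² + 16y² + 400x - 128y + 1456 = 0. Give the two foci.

(-8, 1) and (-8, 7)

Group: 25(x² + 16x) + 16(y² - 8y) = -1456
Complete the square in x and y: 25(x + 8)² + 16(y - 4)² = -1456 + 1600 + 256 = 400
Divide by 400: (x + 8)²/16 + (y - 4)²/25 = 1
Ellipse, center (-8, 4), major axis vertical; a² = 25, b² = 16.
c² = a² - b² = 25 - 16 = 9, so c = 3.
Foci lie on the vertical axis through the center: (h, k ± c).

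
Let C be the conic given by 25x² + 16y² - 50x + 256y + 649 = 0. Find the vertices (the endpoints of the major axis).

Group the x- and y-terms: 25(x² - 2x) + 16(y² + 16y) = -649
25(x - 1)² + 16(y + 8)² = -649 + 25 + 1024 = 400
Divide by 400: (x - 1)²/16 + (y + 8)²/25 = 1
Ellipse, center (1, -8), major axis vertical; a² = 25, b² = 16.
a = 5. Vertices at (h, k ± a).

(1, -13) and (1, -3)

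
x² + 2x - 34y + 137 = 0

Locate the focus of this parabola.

Only x is squared. Complete the square in x: (x + 1)² = 34(y - 4).
Vertex (-1, 4); 4p = 34 so p = 17/2. Opens up.
Focus is p units from the vertex along the axis: (h, k + p).

(-1, 25/2)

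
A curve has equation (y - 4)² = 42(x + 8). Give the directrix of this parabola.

Vertex (-8, 4); 4p = 42 so p = 21/2. Opens right.
Directrix is the vertical line x = h − p = -8 − (21/2) = -37/2.

x = -37/2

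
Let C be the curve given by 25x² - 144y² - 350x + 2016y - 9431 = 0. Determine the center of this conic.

(7, 7)

Rearranging, 25(x² - 14x) -144(y² - 14y) = 9431.
Complete the square: 25(x - 7)² -144(y - 7)² = 9431 + 1225 - 7056 = 3600
Dividing both sides by 3600: (x - 7)²/144 - (y - 7)²/25 = 1
Hyperbola with center (7, 7).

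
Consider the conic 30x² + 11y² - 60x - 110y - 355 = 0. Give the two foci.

Group: 30(x² - 2x) + 11(y² - 10y) = 355
Completing the square gives 30(x - 1)² + 11(y - 5)² = 355 + 30 + 275 = 660.
Divide through by 660 to get (x - 1)²/22 + (y - 5)²/60 = 1.
Ellipse, center (1, 5), major axis vertical; a² = 60, b² = 22.
c² = a² - b² = 60 - 22 = 38, so c = √38.
Foci lie on the vertical axis through the center: (h, k ± c).

(1, 5 - √38) and (1, 5 + √38)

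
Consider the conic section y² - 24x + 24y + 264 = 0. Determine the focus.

(11, -12)

Only y is squared. Complete the square in y: (y + 12)² = 24(x - 5).
Vertex (5, -12); 4p = 24 so p = 6. Opens right.
Focus is p units from the vertex along the axis: (h + p, k).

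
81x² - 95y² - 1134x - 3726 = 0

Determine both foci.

(7 - 4√11, 0) and (7 + 4√11, 0)

81(x² - 14x) -95y² = 3726
Completing the square gives 81(x - 7)² -95y² = 3726 + 3969 + 0 = 7695.
Divide through by 7695 to get (x - 7)²/95 - y²/81 = 1.
Hyperbola, center (7, 0), transverse axis horizontal; a² = 95, b² = 81.
c² = a² + b² = 95 + 81 = 176, so c = 4√11.
Foci lie on the horizontal axis through the center: (h ± c, k).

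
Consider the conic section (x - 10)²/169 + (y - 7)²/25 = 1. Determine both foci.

Center (10, 7). The larger denominator 169 sits under the x-term, so the major axis is horizontal; a² = 169, b² = 25.
c² = a² - b² = 169 - 25 = 144, so c = 12.
Foci lie on the horizontal axis through the center: (h ± c, k).

(-2, 7) and (22, 7)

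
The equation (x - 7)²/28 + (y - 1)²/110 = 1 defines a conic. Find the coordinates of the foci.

Center (7, 1). The larger denominator 110 sits under the y-term, so the major axis is vertical; a² = 110, b² = 28.
c² = a² - b² = 110 - 28 = 82, so c = √82.
Foci lie on the vertical axis through the center: (h, k ± c).

(7, 1 - √82) and (7, 1 + √82)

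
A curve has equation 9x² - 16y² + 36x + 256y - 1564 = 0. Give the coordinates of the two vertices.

(-10, 8) and (6, 8)

Group the x- and y-terms: 9(x² + 4x) -16(y² - 16y) = 1564
Completing the square gives 9(x + 2)² -16(y - 8)² = 1564 + 36 - 1024 = 576.
Dividing both sides by 576: (x + 2)²/64 - (y - 8)²/36 = 1
Hyperbola, center (-2, 8), transverse axis horizontal; a² = 64, b² = 36.
a = 8. Vertices at (h ± a, k).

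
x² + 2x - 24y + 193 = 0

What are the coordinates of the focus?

(-1, 14)

Only x is squared. Complete the square in x: (x + 1)² = 24(y - 8).
Vertex (-1, 8); 4p = 24 so p = 6. Opens up.
Focus is p units from the vertex along the axis: (h, k + p).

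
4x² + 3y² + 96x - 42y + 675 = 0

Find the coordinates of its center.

(-12, 7)

4(x² + 24x) + 3(y² - 14y) = -675
4(x + 12)² + 3(y - 7)² = -675 + 576 + 147 = 48
Divide through by 48 to get (x + 12)²/12 + (y - 7)²/16 = 1.
Ellipse with center (-12, 7).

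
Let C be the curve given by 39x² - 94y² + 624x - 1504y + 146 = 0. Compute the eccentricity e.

e = √5187/39

Group the x- and y-terms: 39(x² + 16x) -94(y² + 16y) = -146
39(x + 8)² -94(y + 8)² = -146 + 2496 - 6016 = -3666
Divide through by -3666 to get (y + 8)²/39 - (x + 8)²/94 = 1.
Hyperbola, center (-8, -8), transverse axis vertical; a² = 39, b² = 94.
c² = a² + b² = 133, so c = √133.
e = c/a = √133/√39 = √5187/39.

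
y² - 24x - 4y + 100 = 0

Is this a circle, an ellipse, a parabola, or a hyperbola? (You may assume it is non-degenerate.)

parabola

No xy term. Coefficients of x² and y² are A = 0, C = 1.
Exactly one squared variable ⇒ parabola.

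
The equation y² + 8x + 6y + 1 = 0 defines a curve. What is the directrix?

x = 3

Only y is squared. Complete the square in y: (y + 3)² = -8(x - 1).
Vertex (1, -3); 4p = -8 so p = -2. Opens left.
Directrix is the vertical line x = h − p = 1 − (-2) = 3.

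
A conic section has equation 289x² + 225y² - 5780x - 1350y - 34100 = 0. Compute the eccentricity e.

e = 8/17

Rearranging, 289(x² - 20x) + 225(y² - 6y) = 34100.
Completing the square gives 289(x - 10)² + 225(y - 3)² = 34100 + 28900 + 2025 = 65025.
Dividing both sides by 65025: (x - 10)²/225 + (y - 3)²/289 = 1
Ellipse, center (10, 3), major axis vertical; a² = 289, b² = 225.
c² = a² - b² = 64, so c = 8.
e = c/a = 8/17.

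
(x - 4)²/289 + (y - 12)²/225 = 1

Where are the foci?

Center (4, 12). The larger denominator 289 sits under the x-term, so the major axis is horizontal; a² = 289, b² = 225.
c² = a² - b² = 289 - 225 = 64, so c = 8.
Foci lie on the horizontal axis through the center: (h ± c, k).

(-4, 12) and (12, 12)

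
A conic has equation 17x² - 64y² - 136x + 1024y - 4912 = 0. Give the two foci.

(-5, 8) and (13, 8)

Rearranging, 17(x² - 8x) -64(y² - 16y) = 4912.
Complete the square: 17(x - 4)² -64(y - 8)² = 4912 + 272 - 4096 = 1088
Dividing both sides by 1088: (x - 4)²/64 - (y - 8)²/17 = 1
Hyperbola, center (4, 8), transverse axis horizontal; a² = 64, b² = 17.
c² = a² + b² = 64 + 17 = 81, so c = 9.
Foci lie on the horizontal axis through the center: (h ± c, k).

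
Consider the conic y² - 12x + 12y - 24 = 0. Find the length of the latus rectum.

Only y is squared. Complete the square in y: (y + 6)² = 12(x + 5).
Vertex (-5, -6); 4p = 12 so p = 3. Opens right.
Latus rectum length = |4p| = 12.

12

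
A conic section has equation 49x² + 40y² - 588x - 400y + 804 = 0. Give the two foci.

(6, 2) and (6, 8)

Rearranging, 49(x² - 12x) + 40(y² - 10y) = -804.
Complete the square in x and y: 49(x - 6)² + 40(y - 5)² = -804 + 1764 + 1000 = 1960
Dividing both sides by 1960: (x - 6)²/40 + (y - 5)²/49 = 1
Ellipse, center (6, 5), major axis vertical; a² = 49, b² = 40.
c² = a² - b² = 49 - 40 = 9, so c = 3.
Foci lie on the vertical axis through the center: (h, k ± c).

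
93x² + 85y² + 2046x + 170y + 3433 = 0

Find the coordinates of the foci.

Collect terms: 93(x² + 22x) + 85(y² + 2y) = -3433
Complete the square: 93(x + 11)² + 85(y + 1)² = -3433 + 11253 + 85 = 7905
Dividing both sides by 7905: (x + 11)²/85 + (y + 1)²/93 = 1
Ellipse, center (-11, -1), major axis vertical; a² = 93, b² = 85.
c² = a² - b² = 93 - 85 = 8, so c = 2√2.
Foci lie on the vertical axis through the center: (h, k ± c).

(-11, -1 - 2√2) and (-11, -1 + 2√2)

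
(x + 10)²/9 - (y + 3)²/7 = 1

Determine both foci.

Center (-10, -3). The positive term is the x-term, so the transverse axis is horizontal; a² = 9, b² = 7.
c² = a² + b² = 9 + 7 = 16, so c = 4.
Foci lie on the horizontal axis through the center: (h ± c, k).

(-14, -3) and (-6, -3)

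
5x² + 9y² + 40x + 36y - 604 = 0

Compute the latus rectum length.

40/3

Collect terms: 5(x² + 8x) + 9(y² + 4y) = 604
Complete the square: 5(x + 4)² + 9(y + 2)² = 604 + 80 + 36 = 720
Divide by 720: (x + 4)²/144 + (y + 2)²/80 = 1
Ellipse, center (-4, -2), major axis horizontal; a² = 144, b² = 80.
Latus rectum length = 2b²/a = 2·80/12 = 40/3.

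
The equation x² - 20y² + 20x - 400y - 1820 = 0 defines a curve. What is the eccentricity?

(x² + 20x) -20(y² + 20y) = 1820
Complete the square in x and y: (x + 10)² -20(y + 10)² = 1820 + 100 - 2000 = -80
Divide by -80: (y + 10)²/4 - (x + 10)²/80 = 1
Hyperbola, center (-10, -10), transverse axis vertical; a² = 4, b² = 80.
c² = a² + b² = 84, so c = 2√21.
e = c/a = 2√21/2 = √21.

e = √21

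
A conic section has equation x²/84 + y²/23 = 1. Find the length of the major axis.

Center (0, 0). The larger denominator 84 sits under the x-term, so the major axis is horizontal; a² = 84, b² = 23.
a² = 84 so a = 2√21; the major axis has length 2a = 4√21.

4√21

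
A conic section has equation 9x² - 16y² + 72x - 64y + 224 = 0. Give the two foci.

(-4, -7) and (-4, 3)

Group: 9(x² + 8x) -16(y² + 4y) = -224
9(x + 4)² -16(y + 2)² = -224 + 144 - 64 = -144
Dividing both sides by -144: (y + 2)²/9 - (x + 4)²/16 = 1
Hyperbola, center (-4, -2), transverse axis vertical; a² = 9, b² = 16.
c² = a² + b² = 9 + 16 = 25, so c = 5.
Foci lie on the vertical axis through the center: (h, k ± c).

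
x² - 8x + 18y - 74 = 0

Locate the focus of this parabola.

(4, 1/2)

Only x is squared. Complete the square in x: (x - 4)² = -18(y - 5).
Vertex (4, 5); 4p = -18 so p = -9/2. Opens down.
Focus is p units from the vertex along the axis: (h, k + p).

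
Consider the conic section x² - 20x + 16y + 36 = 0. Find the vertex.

(10, 4)

Only x is squared. Complete the square in x: (x - 10)² = -16(y - 4).
Vertex (10, 4); 4p = -16 so p = -4. Opens down.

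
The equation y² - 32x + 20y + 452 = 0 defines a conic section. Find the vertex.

(11, -10)

Only y is squared. Complete the square in y: (y + 10)² = 32(x - 11).
Vertex (11, -10); 4p = 32 so p = 8. Opens right.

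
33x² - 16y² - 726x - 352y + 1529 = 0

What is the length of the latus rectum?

33/2

33(x² - 22x) -16(y² + 22y) = -1529
Complete the square in x and y: 33(x - 11)² -16(y + 11)² = -1529 + 3993 - 1936 = 528
Divide through by 528 to get (x - 11)²/16 - (y + 11)²/33 = 1.
Hyperbola, center (11, -11), transverse axis horizontal; a² = 16, b² = 33.
Latus rectum length = 2b²/a = 2·33/4 = 33/2.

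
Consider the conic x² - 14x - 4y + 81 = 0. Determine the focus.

(7, 9)

Only x is squared. Complete the square in x: (x - 7)² = 4(y - 8).
Vertex (7, 8); 4p = 4 so p = 1. Opens up.
Focus is p units from the vertex along the axis: (h, k + p).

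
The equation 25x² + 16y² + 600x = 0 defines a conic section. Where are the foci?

(-12, -9) and (-12, 9)

25(x² + 24x) + 16y² = 0
25(x + 12)² + 16y² = 0 + 3600 + 0 = 3600
Divide through by 3600 to get (x + 12)²/144 + y²/225 = 1.
Ellipse, center (-12, 0), major axis vertical; a² = 225, b² = 144.
c² = a² - b² = 225 - 144 = 81, so c = 9.
Foci lie on the vertical axis through the center: (h, k ± c).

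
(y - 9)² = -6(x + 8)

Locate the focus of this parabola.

(-19/2, 9)

Vertex (-8, 9); 4p = -6 so p = -3/2. Opens left.
Focus is p units from the vertex along the axis: (h + p, k).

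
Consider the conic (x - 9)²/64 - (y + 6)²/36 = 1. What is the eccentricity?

Center (9, -6). The positive term is the x-term, so the transverse axis is horizontal; a² = 64, b² = 36.
c² = a² + b² = 100, so c = 10.
e = c/a = 10/8 = 5/4.

e = 5/4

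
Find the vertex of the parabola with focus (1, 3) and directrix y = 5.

(1, 4)

The vertex is the midpoint between the focus and the directrix along the axis of symmetry.
Axis is vertical (directrix is horizontal). Vertex y-coordinate = (3 + 5)/2 = 4; x-coordinate = 1.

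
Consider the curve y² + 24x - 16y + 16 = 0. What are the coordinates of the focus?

(-4, 8)

Only y is squared. Complete the square in y: (y - 8)² = -24(x - 2).
Vertex (2, 8); 4p = -24 so p = -6. Opens left.
Focus is p units from the vertex along the axis: (h + p, k).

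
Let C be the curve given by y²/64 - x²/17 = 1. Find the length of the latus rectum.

17/4

Center (0, 0). The positive term is the y-term, so the transverse axis is vertical; a² = 64, b² = 17.
Latus rectum length = 2b²/a = 2·17/8 = 17/4.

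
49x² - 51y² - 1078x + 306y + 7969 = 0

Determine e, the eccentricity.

49(x² - 22x) -51(y² - 6y) = -7969
Completing the square gives 49(x - 11)² -51(y - 3)² = -7969 + 5929 - 459 = -2499.
Dividing both sides by -2499: (y - 3)²/49 - (x - 11)²/51 = 1
Hyperbola, center (11, 3), transverse axis vertical; a² = 49, b² = 51.
c² = a² + b² = 100, so c = 10.
e = c/a = 10/7.

e = 10/7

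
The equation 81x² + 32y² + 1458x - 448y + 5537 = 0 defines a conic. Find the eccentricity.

81(x² + 18x) + 32(y² - 14y) = -5537
Complete the square in x and y: 81(x + 9)² + 32(y - 7)² = -5537 + 6561 + 1568 = 2592
Divide through by 2592 to get (x + 9)²/32 + (y - 7)²/81 = 1.
Ellipse, center (-9, 7), major axis vertical; a² = 81, b² = 32.
c² = a² - b² = 49, so c = 7.
e = c/a = 7/9.

e = 7/9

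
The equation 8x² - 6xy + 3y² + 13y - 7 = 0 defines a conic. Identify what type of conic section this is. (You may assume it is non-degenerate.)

A = 8, B = -6, C = 3.
Discriminant B² − 4AC = (-6)² − 4·8·3 = -60.
B² − 4AC < 0 ⇒ ellipse.

ellipse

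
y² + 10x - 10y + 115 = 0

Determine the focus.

Only y is squared. Complete the square in y: (y - 5)² = -10(x + 9).
Vertex (-9, 5); 4p = -10 so p = -5/2. Opens left.
Focus is p units from the vertex along the axis: (h + p, k).

(-23/2, 5)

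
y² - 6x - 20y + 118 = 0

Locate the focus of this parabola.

Only y is squared. Complete the square in y: (y - 10)² = 6(x - 3).
Vertex (3, 10); 4p = 6 so p = 3/2. Opens right.
Focus is p units from the vertex along the axis: (h + p, k).

(9/2, 10)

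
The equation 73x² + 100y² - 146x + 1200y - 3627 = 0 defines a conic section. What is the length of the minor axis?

Group: 73(x² - 2x) + 100(y² + 12y) = 3627
Complete the square in x and y: 73(x - 1)² + 100(y + 6)² = 3627 + 73 + 3600 = 7300
Dividing both sides by 7300: (x - 1)²/100 + (y + 6)²/73 = 1
Ellipse, center (1, -6), major axis horizontal; a² = 100, b² = 73.
b² = 73 so b = √73; the minor axis has length 2b = 2√73.

2√73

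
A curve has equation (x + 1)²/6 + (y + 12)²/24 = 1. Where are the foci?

(-1, -12 - 3√2) and (-1, -12 + 3√2)

Center (-1, -12). The larger denominator 24 sits under the y-term, so the major axis is vertical; a² = 24, b² = 6.
c² = a² - b² = 24 - 6 = 18, so c = 3√2.
Foci lie on the vertical axis through the center: (h, k ± c).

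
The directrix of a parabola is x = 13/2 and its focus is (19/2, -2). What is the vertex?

(8, -2)

The vertex is the midpoint between the focus and the directrix along the axis of symmetry.
Axis is horizontal (directrix is vertical). Vertex x-coordinate = (19/2 + 13/2)/2 = 8; y-coordinate = -2.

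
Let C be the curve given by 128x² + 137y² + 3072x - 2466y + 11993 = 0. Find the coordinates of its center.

(-12, 9)

128(x² + 24x) + 137(y² - 18y) = -11993
Completing the square gives 128(x + 12)² + 137(y - 9)² = -11993 + 18432 + 11097 = 17536.
Divide by 17536: (x + 12)²/137 + (y - 9)²/128 = 1
Ellipse with center (-12, 9).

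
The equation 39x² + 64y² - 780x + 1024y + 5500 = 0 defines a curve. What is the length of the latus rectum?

39/4

Collect terms: 39(x² - 20x) + 64(y² + 16y) = -5500
Completing the square gives 39(x - 10)² + 64(y + 8)² = -5500 + 3900 + 4096 = 2496.
Divide through by 2496 to get (x - 10)²/64 + (y + 8)²/39 = 1.
Ellipse, center (10, -8), major axis horizontal; a² = 64, b² = 39.
Latus rectum length = 2b²/a = 2·39/8 = 39/4.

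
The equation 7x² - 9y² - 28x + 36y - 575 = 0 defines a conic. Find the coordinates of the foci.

Collect terms: 7(x² - 4x) -9(y² - 4y) = 575
Completing the square gives 7(x - 2)² -9(y - 2)² = 575 + 28 - 36 = 567.
Divide by 567: (x - 2)²/81 - (y - 2)²/63 = 1
Hyperbola, center (2, 2), transverse axis horizontal; a² = 81, b² = 63.
c² = a² + b² = 81 + 63 = 144, so c = 12.
Foci lie on the horizontal axis through the center: (h ± c, k).

(-10, 2) and (14, 2)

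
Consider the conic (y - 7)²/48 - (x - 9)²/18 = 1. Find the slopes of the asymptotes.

2√6/3 and -2√6/3

Center (9, 7). The positive term is the y-term, so the transverse axis is vertical; a² = 48, b² = 18.
For a vertical hyperbola the asymptotes have slope ±a/b.
Here that is ±4√3/3√2 = ±2√6/3.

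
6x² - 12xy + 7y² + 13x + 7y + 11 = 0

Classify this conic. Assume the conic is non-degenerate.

ellipse

A = 6, B = -12, C = 7.
Discriminant B² − 4AC = (-12)² − 4·6·7 = -24.
B² − 4AC < 0 ⇒ ellipse.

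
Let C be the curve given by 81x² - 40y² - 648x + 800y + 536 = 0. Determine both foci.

(4, -1) and (4, 21)

Rearranging, 81(x² - 8x) -40(y² - 20y) = -536.
Completing the square gives 81(x - 4)² -40(y - 10)² = -536 + 1296 - 4000 = -3240.
Dividing both sides by -3240: (y - 10)²/81 - (x - 4)²/40 = 1
Hyperbola, center (4, 10), transverse axis vertical; a² = 81, b² = 40.
c² = a² + b² = 81 + 40 = 121, so c = 11.
Foci lie on the vertical axis through the center: (h, k ± c).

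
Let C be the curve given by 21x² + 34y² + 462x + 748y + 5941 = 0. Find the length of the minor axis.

Collect terms: 21(x² + 22x) + 34(y² + 22y) = -5941
21(x + 11)² + 34(y + 11)² = -5941 + 2541 + 4114 = 714
Divide by 714: (x + 11)²/34 + (y + 11)²/21 = 1
Ellipse, center (-11, -11), major axis horizontal; a² = 34, b² = 21.
b² = 21 so b = √21; the minor axis has length 2b = 2√21.

2√21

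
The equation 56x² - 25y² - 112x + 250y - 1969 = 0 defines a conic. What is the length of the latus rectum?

56(x² - 2x) -25(y² - 10y) = 1969
Complete the square: 56(x - 1)² -25(y - 5)² = 1969 + 56 - 625 = 1400
Divide by 1400: (x - 1)²/25 - (y - 5)²/56 = 1
Hyperbola, center (1, 5), transverse axis horizontal; a² = 25, b² = 56.
Latus rectum length = 2b²/a = 2·56/5 = 112/5.

112/5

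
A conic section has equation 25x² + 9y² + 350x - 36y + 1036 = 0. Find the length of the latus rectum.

Group the x- and y-terms: 25(x² + 14x) + 9(y² - 4y) = -1036
Completing the square gives 25(x + 7)² + 9(y - 2)² = -1036 + 1225 + 36 = 225.
Divide through by 225 to get (x + 7)²/9 + (y - 2)²/25 = 1.
Ellipse, center (-7, 2), major axis vertical; a² = 25, b² = 9.
Latus rectum length = 2b²/a = 2·9/5 = 18/5.

18/5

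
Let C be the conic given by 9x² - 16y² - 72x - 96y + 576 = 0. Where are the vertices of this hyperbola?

Group: 9(x² - 8x) -16(y² + 6y) = -576
Completing the square gives 9(x - 4)² -16(y + 3)² = -576 + 144 - 144 = -576.
Divide by -576: (y + 3)²/36 - (x - 4)²/64 = 1
Hyperbola, center (4, -3), transverse axis vertical; a² = 36, b² = 64.
a = 6. Vertices at (h, k ± a).

(4, -9) and (4, 3)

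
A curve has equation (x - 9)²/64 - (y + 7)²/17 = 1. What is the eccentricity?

Center (9, -7). The positive term is the x-term, so the transverse axis is horizontal; a² = 64, b² = 17.
c² = a² + b² = 81, so c = 9.
e = c/a = 9/8.

e = 9/8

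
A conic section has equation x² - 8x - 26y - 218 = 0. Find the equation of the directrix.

Only x is squared. Complete the square in x: (x - 4)² = 26(y + 9).
Vertex (4, -9); 4p = 26 so p = 13/2. Opens up.
Directrix is the horizontal line y = k − p = -9 − (13/2) = -31/2.

y = -31/2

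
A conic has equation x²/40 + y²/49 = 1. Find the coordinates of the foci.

Center (0, 0). The larger denominator 49 sits under the y-term, so the major axis is vertical; a² = 49, b² = 40.
c² = a² - b² = 49 - 40 = 9, so c = 3.
Foci lie on the vertical axis through the center: (h, k ± c).

(0, -3) and (0, 3)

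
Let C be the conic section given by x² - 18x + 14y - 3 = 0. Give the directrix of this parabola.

y = 19/2

Only x is squared. Complete the square in x: (x - 9)² = -14(y - 6).
Vertex (9, 6); 4p = -14 so p = -7/2. Opens down.
Directrix is the horizontal line y = k − p = 6 − (-7/2) = 19/2.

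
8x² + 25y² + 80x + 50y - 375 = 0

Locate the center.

(-5, -1)

Collect terms: 8(x² + 10x) + 25(y² + 2y) = 375
Completing the square gives 8(x + 5)² + 25(y + 1)² = 375 + 200 + 25 = 600.
Divide by 600: (x + 5)²/75 + (y + 1)²/24 = 1
Ellipse with center (-5, -1).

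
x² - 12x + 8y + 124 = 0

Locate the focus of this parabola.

(6, -13)

Only x is squared. Complete the square in x: (x - 6)² = -8(y + 11).
Vertex (6, -11); 4p = -8 so p = -2. Opens down.
Focus is p units from the vertex along the axis: (h, k + p).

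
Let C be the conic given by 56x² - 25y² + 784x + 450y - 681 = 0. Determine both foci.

Group: 56(x² + 14x) -25(y² - 18y) = 681
56(x + 7)² -25(y - 9)² = 681 + 2744 - 2025 = 1400
Divide through by 1400 to get (x + 7)²/25 - (y - 9)²/56 = 1.
Hyperbola, center (-7, 9), transverse axis horizontal; a² = 25, b² = 56.
c² = a² + b² = 25 + 56 = 81, so c = 9.
Foci lie on the horizontal axis through the center: (h ± c, k).

(-16, 9) and (2, 9)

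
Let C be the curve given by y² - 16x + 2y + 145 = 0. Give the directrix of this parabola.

Only y is squared. Complete the square in y: (y + 1)² = 16(x - 9).
Vertex (9, -1); 4p = 16 so p = 4. Opens right.
Directrix is the vertical line x = h − p = 9 − (4) = 5.

x = 5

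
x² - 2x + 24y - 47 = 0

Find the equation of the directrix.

y = 8

Only x is squared. Complete the square in x: (x - 1)² = -24(y - 2).
Vertex (1, 2); 4p = -24 so p = -6. Opens down.
Directrix is the horizontal line y = k − p = 2 − (-6) = 8.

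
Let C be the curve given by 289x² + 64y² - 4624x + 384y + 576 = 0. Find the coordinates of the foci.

Collect terms: 289(x² - 16x) + 64(y² + 6y) = -576
Completing the square gives 289(x - 8)² + 64(y + 3)² = -576 + 18496 + 576 = 18496.
Divide by 18496: (x - 8)²/64 + (y + 3)²/289 = 1
Ellipse, center (8, -3), major axis vertical; a² = 289, b² = 64.
c² = a² - b² = 289 - 64 = 225, so c = 15.
Foci lie on the vertical axis through the center: (h, k ± c).

(8, -18) and (8, 12)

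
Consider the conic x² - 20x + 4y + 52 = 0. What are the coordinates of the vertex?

(10, 12)

Only x is squared. Complete the square in x: (x - 10)² = -4(y - 12).
Vertex (10, 12); 4p = -4 so p = -1. Opens down.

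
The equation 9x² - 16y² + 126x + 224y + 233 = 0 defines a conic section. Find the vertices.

Collect terms: 9(x² + 14x) -16(y² - 14y) = -233
Complete the square: 9(x + 7)² -16(y - 7)² = -233 + 441 - 784 = -576
Divide through by -576 to get (y - 7)²/36 - (x + 7)²/64 = 1.
Hyperbola, center (-7, 7), transverse axis vertical; a² = 36, b² = 64.
a = 6. Vertices at (h, k ± a).

(-7, 1) and (-7, 13)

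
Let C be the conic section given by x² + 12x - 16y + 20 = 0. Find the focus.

(-6, 3)

Only x is squared. Complete the square in x: (x + 6)² = 16(y + 1).
Vertex (-6, -1); 4p = 16 so p = 4. Opens up.
Focus is p units from the vertex along the axis: (h, k + p).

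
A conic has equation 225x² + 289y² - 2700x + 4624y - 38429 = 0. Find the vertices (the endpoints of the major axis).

Group the x- and y-terms: 225(x² - 12x) + 289(y² + 16y) = 38429
Completing the square gives 225(x - 6)² + 289(y + 8)² = 38429 + 8100 + 18496 = 65025.
Divide through by 65025 to get (x - 6)²/289 + (y + 8)²/225 = 1.
Ellipse, center (6, -8), major axis horizontal; a² = 289, b² = 225.
a = 17. Vertices at (h ± a, k).

(-11, -8) and (23, -8)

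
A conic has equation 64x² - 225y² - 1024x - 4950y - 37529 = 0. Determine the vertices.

(-7, -11) and (23, -11)

64(x² - 16x) -225(y² + 22y) = 37529
Completing the square gives 64(x - 8)² -225(y + 11)² = 37529 + 4096 - 27225 = 14400.
Divide through by 14400 to get (x - 8)²/225 - (y + 11)²/64 = 1.
Hyperbola, center (8, -11), transverse axis horizontal; a² = 225, b² = 64.
a = 15. Vertices at (h ± a, k).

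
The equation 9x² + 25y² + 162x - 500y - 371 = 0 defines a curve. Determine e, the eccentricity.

e = 4/5

Rearranging, 9(x² + 18x) + 25(y² - 20y) = 371.
Completing the square gives 9(x + 9)² + 25(y - 10)² = 371 + 729 + 2500 = 3600.
Divide through by 3600 to get (x + 9)²/400 + (y - 10)²/144 = 1.
Ellipse, center (-9, 10), major axis horizontal; a² = 400, b² = 144.
c² = a² - b² = 256, so c = 16.
e = c/a = 16/20 = 4/5.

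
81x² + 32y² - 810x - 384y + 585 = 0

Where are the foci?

Group: 81(x² - 10x) + 32(y² - 12y) = -585
Completing the square gives 81(x - 5)² + 32(y - 6)² = -585 + 2025 + 1152 = 2592.
Divide through by 2592 to get (x - 5)²/32 + (y - 6)²/81 = 1.
Ellipse, center (5, 6), major axis vertical; a² = 81, b² = 32.
c² = a² - b² = 81 - 32 = 49, so c = 7.
Foci lie on the vertical axis through the center: (h, k ± c).

(5, -1) and (5, 13)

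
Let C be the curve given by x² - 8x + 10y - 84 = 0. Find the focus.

(4, 15/2)

Only x is squared. Complete the square in x: (x - 4)² = -10(y - 10).
Vertex (4, 10); 4p = -10 so p = -5/2. Opens down.
Focus is p units from the vertex along the axis: (h, k + p).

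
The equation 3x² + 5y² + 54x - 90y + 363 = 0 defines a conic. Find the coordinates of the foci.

(-9 - √38, 9) and (-9 + √38, 9)

3(x² + 18x) + 5(y² - 18y) = -363
3(x + 9)² + 5(y - 9)² = -363 + 243 + 405 = 285
Divide through by 285 to get (x + 9)²/95 + (y - 9)²/57 = 1.
Ellipse, center (-9, 9), major axis horizontal; a² = 95, b² = 57.
c² = a² - b² = 95 - 57 = 38, so c = √38.
Foci lie on the horizontal axis through the center: (h ± c, k).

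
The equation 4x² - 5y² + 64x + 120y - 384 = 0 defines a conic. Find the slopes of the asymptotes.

Group: 4(x² + 16x) -5(y² - 24y) = 384
4(x + 8)² -5(y - 12)² = 384 + 256 - 720 = -80
Dividing both sides by -80: (y - 12)²/16 - (x + 8)²/20 = 1
Hyperbola, center (-8, 12), transverse axis vertical; a² = 16, b² = 20.
For a vertical hyperbola the asymptotes have slope ±a/b.
Here that is ±4/2√5 = ±2√5/5.

2√5/5 and -2√5/5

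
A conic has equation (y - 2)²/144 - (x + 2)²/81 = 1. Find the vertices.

(-2, -10) and (-2, 14)

Center (-2, 2). The positive term is the y-term, so the transverse axis is vertical; a² = 144, b² = 81.
a = 12. Vertices at (h, k ± a).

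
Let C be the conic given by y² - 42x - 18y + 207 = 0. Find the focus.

Only y is squared. Complete the square in y: (y - 9)² = 42(x - 3).
Vertex (3, 9); 4p = 42 so p = 21/2. Opens right.
Focus is p units from the vertex along the axis: (h + p, k).

(27/2, 9)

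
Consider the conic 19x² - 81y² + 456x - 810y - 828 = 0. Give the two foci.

(-22, -5) and (-2, -5)

Rearranging, 19(x² + 24x) -81(y² + 10y) = 828.
Complete the square in x and y: 19(x + 12)² -81(y + 5)² = 828 + 2736 - 2025 = 1539
Divide through by 1539 to get (x + 12)²/81 - (y + 5)²/19 = 1.
Hyperbola, center (-12, -5), transverse axis horizontal; a² = 81, b² = 19.
c² = a² + b² = 81 + 19 = 100, so c = 10.
Foci lie on the horizontal axis through the center: (h ± c, k).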